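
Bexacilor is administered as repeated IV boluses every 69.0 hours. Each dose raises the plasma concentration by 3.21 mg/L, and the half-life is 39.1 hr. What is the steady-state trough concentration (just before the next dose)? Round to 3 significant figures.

1.34 mg/L

k = ln 2 / 39.1 = 0.01773 hr⁻¹
Fraction remaining after one interval: e^(−kτ) = e^(−0.01773 × 69.0) = 0.2943
R = 1 / (1 − 0.2943) = 1.417
Css,max = 3.21 × 1.417 = 4.549 mg/L
Css,min = Css,max × e^(−kτ) = 4.549 × 0.2943 ≈ 1.34 mg/L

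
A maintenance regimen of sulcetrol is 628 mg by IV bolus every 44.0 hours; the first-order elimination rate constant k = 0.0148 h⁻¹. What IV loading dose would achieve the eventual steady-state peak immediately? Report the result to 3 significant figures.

Accumulation ratio R = 1 / (1 − e^(−kτ)) = 1 / (1 − e^(−0.01480×44.0)) = 1 / (1 − 0.5214) = 2.090
Loading dose = maintenance dose × R = 628 × 2.090 ≈ 1310 mg

1310 mg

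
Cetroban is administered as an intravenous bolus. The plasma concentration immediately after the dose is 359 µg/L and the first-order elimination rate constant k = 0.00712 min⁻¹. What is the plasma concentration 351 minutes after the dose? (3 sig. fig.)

29.5 µg/L

C(t) = C₀ e^(−kt) = 359 × e^(−0.007120 × 351) = 359 × e^(−2.499) = 359 × 0.08216 ≈ 29.5 µg/L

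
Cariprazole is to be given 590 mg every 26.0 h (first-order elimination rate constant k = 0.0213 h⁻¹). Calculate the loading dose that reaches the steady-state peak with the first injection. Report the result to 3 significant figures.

Accumulation ratio R = 1 / (1 − e^(−kτ)) = 1 / (1 − e^(−0.02130×26.0)) = 1 / (1 − 0.5748) = 2.352
Loading dose = maintenance dose × R = 590 × 2.352 ≈ 1390 mg

1390 mg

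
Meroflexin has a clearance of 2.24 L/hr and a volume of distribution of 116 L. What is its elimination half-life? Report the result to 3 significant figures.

35.9 hours

k = CL / V = 2.24 / 116 = 0.01931 hr⁻¹
t½ = ln 2 / k = ln 2 / 0.01931 ≈ 35.9 hours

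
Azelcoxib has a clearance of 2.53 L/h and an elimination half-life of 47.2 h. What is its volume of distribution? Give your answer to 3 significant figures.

k = ln 2 / t½ = ln 2 / 47.2 = 0.01469 h⁻¹
V = CL / k = 2.53 / 0.01469 ≈ 172 L

172 L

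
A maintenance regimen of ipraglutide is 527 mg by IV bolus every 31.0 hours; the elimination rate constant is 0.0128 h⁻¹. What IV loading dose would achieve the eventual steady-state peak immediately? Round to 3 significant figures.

1610 mg

Accumulation ratio R = 1 / (1 − e^(−kτ)) = 1 / (1 − e^(−0.01280×31.0)) = 1 / (1 − 0.6725) = 3.053
Loading dose = maintenance dose × R = 527 × 3.053 ≈ 1610 mg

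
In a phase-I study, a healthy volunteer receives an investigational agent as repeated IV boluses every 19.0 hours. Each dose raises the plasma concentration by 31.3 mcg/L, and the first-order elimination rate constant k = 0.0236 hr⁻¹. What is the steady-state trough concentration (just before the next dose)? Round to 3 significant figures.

Fraction remaining after one interval: e^(−kτ) = e^(−0.02360 × 19.0) = 0.6386
R = 1 / (1 − 0.6386) = 2.767
Css,max = 31.3 × 2.767 = 86.62 mcg/L
Css,min = Css,max × e^(−kτ) = 86.62 × 0.6386 ≈ 55.3 mcg/L

55.3 mcg/L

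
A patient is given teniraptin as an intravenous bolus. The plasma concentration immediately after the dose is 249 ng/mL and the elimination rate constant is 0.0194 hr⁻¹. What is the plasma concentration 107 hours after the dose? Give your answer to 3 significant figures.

C(t) = C₀ e^(−kt) = 249 × e^(−0.01940 × 107) = 249 × e^(−2.076) = 249 × 0.1255 ≈ 31.2 ng/mL

31.2 ng/mL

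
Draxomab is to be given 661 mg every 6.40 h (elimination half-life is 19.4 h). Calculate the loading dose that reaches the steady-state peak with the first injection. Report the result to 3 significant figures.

3230 mg

k = ln 2 / 19.4 = 0.03573 h⁻¹
Accumulation ratio R = 1 / (1 − e^(−kτ)) = 1 / (1 − e^(−0.03573×6.40)) = 1 / (1 − 0.7956) = 4.892
Loading dose = maintenance dose × R = 661 × 4.892 ≈ 3230 mg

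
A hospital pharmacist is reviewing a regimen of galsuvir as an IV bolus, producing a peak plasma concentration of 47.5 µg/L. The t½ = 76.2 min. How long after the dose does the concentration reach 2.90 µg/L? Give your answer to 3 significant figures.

307 minutes

k = ln 2 / 76.2 = 0.009096 min⁻¹
C(t) = C₀ e^(−kt)  ⇒  t = ln(C₀/C) / k
t = ln(47.5/2.90) / 0.009096 = 2.796 / 0.009096 ≈ 307 minutes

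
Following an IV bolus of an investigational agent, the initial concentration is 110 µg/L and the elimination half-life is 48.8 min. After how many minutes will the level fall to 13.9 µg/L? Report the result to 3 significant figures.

k = ln 2 / 48.8 = 0.01420 min⁻¹
C(t) = C₀ e^(−kt)  ⇒  t = ln(C₀/C) / k
t = ln(110/13.9) / 0.01420 = 2.069 / 0.01420 ≈ 146 minutes

146 minutes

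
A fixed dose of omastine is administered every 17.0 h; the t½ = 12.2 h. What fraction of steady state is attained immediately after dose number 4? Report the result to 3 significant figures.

k = ln 2 / 12.2 = 0.05682 h⁻¹
f_n = 1 − e^(−nkτ) = 1 − e^(−4 × 0.05682 × 17.0) = 1 − e^(−3.863) = 1 − 0.02100 ≈ 0.979

0.979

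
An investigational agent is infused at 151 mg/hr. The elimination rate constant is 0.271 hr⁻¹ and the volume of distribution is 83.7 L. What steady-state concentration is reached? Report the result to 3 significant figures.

CL = k · V = 0.271 × 83.7 = 22.68 L/hr
Css = rate / CL = 151 / 22.68 ≈ 6.66 µg/mL

6.66 µg/mL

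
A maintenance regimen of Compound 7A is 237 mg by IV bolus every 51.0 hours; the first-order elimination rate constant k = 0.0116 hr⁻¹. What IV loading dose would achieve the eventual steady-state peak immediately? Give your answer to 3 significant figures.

Accumulation ratio R = 1 / (1 − e^(−kτ)) = 1 / (1 − e^(−0.01160×51.0)) = 1 / (1 − 0.5534) = 2.239
Loading dose = maintenance dose × R = 237 × 2.239 ≈ 531 mg

531 mg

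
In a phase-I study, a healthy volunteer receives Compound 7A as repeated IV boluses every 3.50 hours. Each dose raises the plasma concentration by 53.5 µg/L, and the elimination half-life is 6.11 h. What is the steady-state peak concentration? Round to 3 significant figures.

k = ln 2 / 6.11 = 0.1134 h⁻¹
Fraction remaining after one interval: e^(−kτ) = e^(−0.1134 × 3.50) = 0.6723
R = 1 / (1 − 0.6723) = 3.052
Css,max = 53.5 × 3.052 ≈ 163 µg/L

163 µg/L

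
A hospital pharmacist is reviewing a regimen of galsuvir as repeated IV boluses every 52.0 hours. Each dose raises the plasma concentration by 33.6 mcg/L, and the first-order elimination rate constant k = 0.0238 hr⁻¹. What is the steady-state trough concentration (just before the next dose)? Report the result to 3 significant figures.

Fraction remaining after one interval: e^(−kτ) = e^(−0.02380 × 52.0) = 0.2901
R = 1 / (1 − 0.2901) = 1.409
Css,max = 33.6 × 1.409 = 47.33 mcg/L
Css,min = Css,max × e^(−kτ) = 47.33 × 0.2901 ≈ 13.7 mcg/L

13.7 mcg/L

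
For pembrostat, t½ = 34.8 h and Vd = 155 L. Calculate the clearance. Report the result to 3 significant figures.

3.09 L/h

k = ln 2 / t½ = ln 2 / 34.8 = 0.01992 h⁻¹
CL = k · V = 0.01992 × 155 ≈ 3.09 L/h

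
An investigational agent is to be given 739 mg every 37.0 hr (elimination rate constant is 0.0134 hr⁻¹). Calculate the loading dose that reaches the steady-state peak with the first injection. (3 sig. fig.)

Accumulation ratio R = 1 / (1 − e^(−kτ)) = 1 / (1 − e^(−0.01340×37.0)) = 1 / (1 − 0.6091) = 2.558
Loading dose = maintenance dose × R = 739 × 2.558 ≈ 1890 mg

1890 mg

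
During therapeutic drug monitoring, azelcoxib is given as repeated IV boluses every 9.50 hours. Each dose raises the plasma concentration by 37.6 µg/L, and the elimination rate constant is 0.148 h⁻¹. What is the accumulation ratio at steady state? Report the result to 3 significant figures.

Fraction remaining after one interval: e^(−kτ) = e^(−0.1480 × 9.50) = 0.2451
R = 1 / (1 − 0.2451) = 1 / 0.7549 ≈ 1.32

1.32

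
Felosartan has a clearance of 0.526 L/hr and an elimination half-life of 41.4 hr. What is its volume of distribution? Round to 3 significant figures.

31.4 L

k = ln 2 / t½ = ln 2 / 41.4 = 0.01674 hr⁻¹
V = CL / k = 0.526 / 0.01674 ≈ 31.4 L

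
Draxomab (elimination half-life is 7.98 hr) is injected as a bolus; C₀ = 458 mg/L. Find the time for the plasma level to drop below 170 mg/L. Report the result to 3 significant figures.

11.4 hours

k = ln 2 / 7.98 = 0.08686 hr⁻¹
C(t) = C₀ e^(−kt)  ⇒  t = ln(C₀/C) / k
t = ln(458/170) / 0.08686 = 0.9911 / 0.08686 ≈ 11.4 hours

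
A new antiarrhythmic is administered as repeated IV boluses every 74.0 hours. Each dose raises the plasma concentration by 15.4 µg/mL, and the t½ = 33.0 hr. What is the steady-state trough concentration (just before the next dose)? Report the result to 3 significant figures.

4.13 µg/mL

k = ln 2 / 33.0 = 0.02100 hr⁻¹
Fraction remaining after one interval: e^(−kτ) = e^(−0.02100 × 74.0) = 0.2113
R = 1 / (1 − 0.2113) = 1.268
Css,max = 15.4 × 1.268 = 19.53 µg/mL
Css,min = Css,max × e^(−kτ) = 19.53 × 0.2113 ≈ 4.13 µg/mL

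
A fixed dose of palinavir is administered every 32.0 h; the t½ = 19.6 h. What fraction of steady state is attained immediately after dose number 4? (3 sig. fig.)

k = ln 2 / 19.6 = 0.03536 h⁻¹
f_n = 1 − e^(−nkτ) = 1 − e^(−4 × 0.03536 × 32.0) = 1 − e^(−4.527) = 1 − 0.01082 ≈ 0.989

0.989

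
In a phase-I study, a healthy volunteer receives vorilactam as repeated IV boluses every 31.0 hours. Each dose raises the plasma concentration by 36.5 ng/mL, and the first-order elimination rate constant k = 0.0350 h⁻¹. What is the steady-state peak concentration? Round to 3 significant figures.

55.1 ng/mL

Fraction remaining after one interval: e^(−kτ) = e^(−0.03500 × 31.0) = 0.3379
R = 1 / (1 − 0.3379) = 1.510
Css,max = 36.5 × 1.510 ≈ 55.1 ng/mL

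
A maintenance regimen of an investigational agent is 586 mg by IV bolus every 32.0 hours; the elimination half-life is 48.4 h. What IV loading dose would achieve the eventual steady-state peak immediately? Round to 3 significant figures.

k = ln 2 / 48.4 = 0.01432 h⁻¹
Accumulation ratio R = 1 / (1 − e^(−kτ)) = 1 / (1 − e^(−0.01432×32.0)) = 1 / (1 − 0.6324) = 2.720
Loading dose = maintenance dose × R = 586 × 2.720 ≈ 1590 mg

1590 mg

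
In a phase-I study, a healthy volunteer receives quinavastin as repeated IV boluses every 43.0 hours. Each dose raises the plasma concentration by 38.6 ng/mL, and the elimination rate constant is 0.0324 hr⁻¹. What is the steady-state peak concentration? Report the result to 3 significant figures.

51.3 ng/mL

Fraction remaining after one interval: e^(−kτ) = e^(−0.03240 × 43.0) = 0.2483
R = 1 / (1 − 0.2483) = 1.330
Css,max = 38.6 × 1.330 ≈ 51.3 ng/mL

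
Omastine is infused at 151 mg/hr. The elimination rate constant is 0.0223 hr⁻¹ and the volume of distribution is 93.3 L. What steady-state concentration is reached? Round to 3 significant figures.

CL = k · V = 0.0223 × 93.3 = 2.081 L/hr
Css = rate / CL = 151 / 2.081 ≈ 72.6 µg/mL

72.6 µg/mL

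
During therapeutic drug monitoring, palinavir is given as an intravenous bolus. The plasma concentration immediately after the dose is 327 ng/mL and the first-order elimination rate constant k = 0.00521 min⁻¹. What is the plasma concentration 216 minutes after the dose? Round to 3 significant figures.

106 ng/mL

C(t) = C₀ e^(−kt) = 327 × e^(−0.005210 × 216) = 327 × e^(−1.125) = 327 × 0.3245 ≈ 106 ng/mL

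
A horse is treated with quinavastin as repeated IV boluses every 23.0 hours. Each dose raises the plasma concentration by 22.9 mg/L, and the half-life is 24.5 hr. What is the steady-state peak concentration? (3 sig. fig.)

k = ln 2 / 24.5 = 0.02829 hr⁻¹
Fraction remaining after one interval: e^(−kτ) = e^(−0.02829 × 23.0) = 0.5217
R = 1 / (1 − 0.5217) = 2.091
Css,max = 22.9 × 2.091 ≈ 47.9 mg/L

47.9 mg/L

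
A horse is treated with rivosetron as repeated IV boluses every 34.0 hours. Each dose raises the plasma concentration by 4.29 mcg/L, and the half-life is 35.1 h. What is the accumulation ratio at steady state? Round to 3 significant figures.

k = ln 2 / 35.1 = 0.01975 h⁻¹
Fraction remaining after one interval: e^(−kτ) = e^(−0.01975 × 34.0) = 0.5110
R = 1 / (1 − 0.5110) = 1 / 0.4890 ≈ 2.04

2.04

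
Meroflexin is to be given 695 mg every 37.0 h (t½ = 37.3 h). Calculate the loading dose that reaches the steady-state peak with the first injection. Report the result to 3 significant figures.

1400 mg

k = ln 2 / 37.3 = 0.01858 h⁻¹
Accumulation ratio R = 1 / (1 − e^(−kτ)) = 1 / (1 − e^(−0.01858×37.0)) = 1 / (1 − 0.5028) = 2.011
Loading dose = maintenance dose × R = 695 × 2.011 ≈ 1400 mg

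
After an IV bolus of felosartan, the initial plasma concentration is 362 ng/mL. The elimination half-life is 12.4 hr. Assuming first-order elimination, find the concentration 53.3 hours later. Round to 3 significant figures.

18.4 ng/mL

k = ln 2 / 12.4 = 0.05590 hr⁻¹
53.3 hr is 4.298 half-lives, so C = 362 × (1/2)^4.298 = 362 × 0.05082 ≈ 18.4 ng/mL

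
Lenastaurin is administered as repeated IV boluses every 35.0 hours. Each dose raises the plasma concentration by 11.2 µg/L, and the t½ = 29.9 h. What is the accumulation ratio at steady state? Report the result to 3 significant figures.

1.80

k = ln 2 / 29.9 = 0.02318 h⁻¹
Fraction remaining after one interval: e^(−kτ) = e^(−0.02318 × 35.0) = 0.4442
R = 1 / (1 − 0.4442) = 1 / 0.5558 ≈ 1.80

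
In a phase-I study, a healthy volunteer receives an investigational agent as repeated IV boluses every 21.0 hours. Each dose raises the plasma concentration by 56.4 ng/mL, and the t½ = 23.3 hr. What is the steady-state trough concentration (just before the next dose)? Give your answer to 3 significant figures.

65.0 ng/mL

k = ln 2 / 23.3 = 0.02975 hr⁻¹
Fraction remaining after one interval: e^(−kτ) = e^(−0.02975 × 21.0) = 0.5354
R = 1 / (1 − 0.5354) = 2.152
Css,max = 56.4 × 2.152 = 121.4 ng/mL
Css,min = Css,max × e^(−kτ) = 121.4 × 0.5354 ≈ 65.0 ng/mL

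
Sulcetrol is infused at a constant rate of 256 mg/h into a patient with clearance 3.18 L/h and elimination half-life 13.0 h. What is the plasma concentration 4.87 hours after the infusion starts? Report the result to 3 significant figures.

Css = rate / CL = 256 / 3.18 = 80.50 µg/mL
k = ln 2 / 13.0 = 0.05332 h⁻¹
C(t) = Css (1 − e^(−kt)) = 80.50 × (1 − e^(−0.2597)) = 80.50 × 0.2287 ≈ 18.4 µg/mL

18.4 µg/mL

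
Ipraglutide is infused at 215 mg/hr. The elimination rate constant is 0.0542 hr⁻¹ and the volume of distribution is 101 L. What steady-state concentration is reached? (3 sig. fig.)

CL = k · V = 0.0542 × 101 = 5.474 L/hr
Css = rate / CL = 215 / 5.474 ≈ 39.3 µg/mL

39.3 µg/mL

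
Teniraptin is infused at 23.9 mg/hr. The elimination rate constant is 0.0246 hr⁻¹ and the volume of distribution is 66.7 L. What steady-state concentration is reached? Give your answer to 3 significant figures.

14.6 mg/L

CL = k · V = 0.0246 × 66.7 = 1.641 L/hr
Css = rate / CL = 23.9 / 1.641 ≈ 14.6 mg/L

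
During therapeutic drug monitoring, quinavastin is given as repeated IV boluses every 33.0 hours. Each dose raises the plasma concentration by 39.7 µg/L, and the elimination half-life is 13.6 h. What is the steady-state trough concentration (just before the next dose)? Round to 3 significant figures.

k = ln 2 / 13.6 = 0.05097 h⁻¹
Fraction remaining after one interval: e^(−kτ) = e^(−0.05097 × 33.0) = 0.1860
R = 1 / (1 − 0.1860) = 1.229
Css,max = 39.7 × 1.229 = 48.77 µg/L
Css,min = Css,max × e^(−kτ) = 48.77 × 0.1860 ≈ 9.07 µg/L

9.07 µg/L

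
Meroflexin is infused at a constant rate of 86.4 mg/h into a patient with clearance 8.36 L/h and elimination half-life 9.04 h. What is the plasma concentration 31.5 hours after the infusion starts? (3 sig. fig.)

Css = rate / CL = 86.4 / 8.36 = 10.33 mg/L
k = ln 2 / 9.04 = 0.07668 h⁻¹
C(t) = Css (1 − e^(−kt)) = 10.33 × (1 − e^(−2.415)) = 10.33 × 0.9107 ≈ 9.41 mg/L

9.41 mg/L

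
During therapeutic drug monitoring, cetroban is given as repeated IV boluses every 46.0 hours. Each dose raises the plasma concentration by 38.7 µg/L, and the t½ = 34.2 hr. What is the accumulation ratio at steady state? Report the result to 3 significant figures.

1.65

k = ln 2 / 34.2 = 0.02027 hr⁻¹
Fraction remaining after one interval: e^(−kτ) = e^(−0.02027 × 46.0) = 0.3936
R = 1 / (1 − 0.3936) = 1 / 0.6064 ≈ 1.65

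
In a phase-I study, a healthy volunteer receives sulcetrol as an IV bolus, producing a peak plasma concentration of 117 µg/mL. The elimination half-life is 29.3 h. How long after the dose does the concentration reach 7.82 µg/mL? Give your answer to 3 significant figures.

k = ln 2 / 29.3 = 0.02366 h⁻¹
C(t) = C₀ e^(−kt)  ⇒  t = ln(C₀/C) / k
t = ln(117/7.82) / 0.02366 = 2.705 / 0.02366 ≈ 114 hours

114 hours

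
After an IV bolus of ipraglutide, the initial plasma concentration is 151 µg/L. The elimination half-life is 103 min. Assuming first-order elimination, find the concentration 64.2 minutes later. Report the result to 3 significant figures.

k = ln 2 / 103 = 0.006730 min⁻¹
C(t) = C₀ e^(−kt) = 151 × e^(−0.006730 × 64.2) = 151 × e^(−0.4320) = 151 × 0.6492 ≈ 98.0 µg/L

98.0 µg/L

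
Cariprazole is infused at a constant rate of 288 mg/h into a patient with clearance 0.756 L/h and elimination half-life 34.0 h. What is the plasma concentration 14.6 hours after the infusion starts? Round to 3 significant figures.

Css = rate / CL = 288 / 0.756 = 381.0 µg/mL
k = ln 2 / 34.0 = 0.02039 h⁻¹
C(t) = Css (1 − e^(−kt)) = 381.0 × (1 − e^(−0.2976)) = 381.0 × 0.2574 ≈ 98.1 µg/mL

98.1 µg/mL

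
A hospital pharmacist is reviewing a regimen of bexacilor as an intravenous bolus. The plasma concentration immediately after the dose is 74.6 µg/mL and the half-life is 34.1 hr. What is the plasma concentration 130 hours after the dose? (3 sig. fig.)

k = ln 2 / 34.1 = 0.02033 hr⁻¹
130 hr is 3.812 half-lives, so C = 74.6 × (1/2)^3.812 = 74.6 × 0.07118 ≈ 5.31 µg/mL

5.31 µg/mL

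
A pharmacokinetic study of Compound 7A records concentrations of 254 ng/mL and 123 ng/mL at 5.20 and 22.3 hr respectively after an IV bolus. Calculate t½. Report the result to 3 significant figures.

16.3 hours

k = ln(C₁/C₂) / (t₂ − t₁) = ln(254/123) / (22.3 − 5.20)
  = 0.7251 / 17.10 = 0.04241 hr⁻¹
t½ = ln 2 / k = ln 2 / 0.04241 ≈ 16.3 hours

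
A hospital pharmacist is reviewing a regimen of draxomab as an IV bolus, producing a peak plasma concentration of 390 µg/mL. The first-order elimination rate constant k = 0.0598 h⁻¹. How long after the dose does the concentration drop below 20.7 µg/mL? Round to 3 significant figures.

49.1 hours

C(t) = C₀ e^(−kt)  ⇒  t = ln(C₀/C) / k
t = ln(390/20.7) / 0.05980 = 2.936 / 0.05980 ≈ 49.1 hours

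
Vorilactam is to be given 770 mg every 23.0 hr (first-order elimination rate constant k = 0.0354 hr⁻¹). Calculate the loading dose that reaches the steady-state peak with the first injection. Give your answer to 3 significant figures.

1380 mg

Accumulation ratio R = 1 / (1 − e^(−kτ)) = 1 / (1 − e^(−0.03540×23.0)) = 1 / (1 − 0.4430) = 1.795
Loading dose = maintenance dose × R = 770 × 1.795 ≈ 1380 mg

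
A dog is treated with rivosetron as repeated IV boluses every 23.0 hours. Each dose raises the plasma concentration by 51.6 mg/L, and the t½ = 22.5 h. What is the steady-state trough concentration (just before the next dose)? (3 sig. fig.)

50.0 mg/L

k = ln 2 / 22.5 = 0.03081 h⁻¹
Fraction remaining after one interval: e^(−kτ) = e^(−0.03081 × 23.0) = 0.4924
R = 1 / (1 − 0.4924) = 1.970
Css,max = 51.6 × 1.970 = 101.6 mg/L
Css,min = Css,max × e^(−kτ) = 101.6 × 0.4924 ≈ 50.0 mg/L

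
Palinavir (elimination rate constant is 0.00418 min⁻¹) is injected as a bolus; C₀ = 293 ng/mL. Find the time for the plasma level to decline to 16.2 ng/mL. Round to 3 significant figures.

693 minutes

C(t) = C₀ e^(−kt)  ⇒  t = ln(C₀/C) / k
t = ln(293/16.2) / 0.004180 = 2.895 / 0.004180 ≈ 693 minutes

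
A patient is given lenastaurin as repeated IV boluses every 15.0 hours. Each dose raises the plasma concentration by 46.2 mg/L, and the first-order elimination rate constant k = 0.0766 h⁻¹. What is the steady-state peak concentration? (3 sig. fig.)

Fraction remaining after one interval: e^(−kτ) = e^(−0.07660 × 15.0) = 0.3170
R = 1 / (1 − 0.3170) = 1.464
Css,max = 46.2 × 1.464 ≈ 67.6 mg/L

67.6 mg/L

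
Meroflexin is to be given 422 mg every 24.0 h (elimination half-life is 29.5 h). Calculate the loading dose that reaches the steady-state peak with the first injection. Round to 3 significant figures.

k = ln 2 / 29.5 = 0.02350 h⁻¹
Accumulation ratio R = 1 / (1 − e^(−kτ)) = 1 / (1 − e^(−0.02350×24.0)) = 1 / (1 − 0.5690) = 2.320
Loading dose = maintenance dose × R = 422 × 2.320 ≈ 979 mg

979 mg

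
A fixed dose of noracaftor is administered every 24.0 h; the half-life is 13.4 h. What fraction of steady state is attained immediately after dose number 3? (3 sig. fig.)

k = ln 2 / 13.4 = 0.05173 h⁻¹
f_n = 1 − e^(−nkτ) = 1 − e^(−3 × 0.05173 × 24.0) = 1 − e^(−3.724) = 1 − 0.02413 ≈ 0.976

0.976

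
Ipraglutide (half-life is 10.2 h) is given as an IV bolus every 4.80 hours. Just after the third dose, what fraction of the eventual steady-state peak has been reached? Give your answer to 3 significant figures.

0.624

k = ln 2 / 10.2 = 0.06796 h⁻¹
f_n = 1 − e^(−nkτ) = 1 − e^(−3 × 0.06796 × 4.80) = 1 − e^(−0.9786) = 1 − 0.3759 ≈ 0.624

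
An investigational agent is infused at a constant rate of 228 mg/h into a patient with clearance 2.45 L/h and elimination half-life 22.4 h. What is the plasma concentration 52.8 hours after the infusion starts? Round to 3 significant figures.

74.9 µg/mL

Css = rate / CL = 228 / 2.45 = 93.06 µg/mL
k = ln 2 / 22.4 = 0.03094 h⁻¹
C(t) = Css (1 − e^(−kt)) = 93.06 × (1 − e^(−1.634)) = 93.06 × 0.8048 ≈ 74.9 µg/mL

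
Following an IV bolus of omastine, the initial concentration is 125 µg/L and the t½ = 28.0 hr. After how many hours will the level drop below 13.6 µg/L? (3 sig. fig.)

k = ln 2 / 28.0 = 0.02476 hr⁻¹
C(t) = C₀ e^(−kt)  ⇒  t = ln(C₀/C) / k
t = ln(125/13.6) / 0.02476 = 2.218 / 0.02476 ≈ 89.6 hours

89.6 hours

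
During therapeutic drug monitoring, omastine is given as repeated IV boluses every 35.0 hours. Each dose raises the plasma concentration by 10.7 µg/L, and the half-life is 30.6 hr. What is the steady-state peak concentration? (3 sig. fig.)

k = ln 2 / 30.6 = 0.02265 hr⁻¹
Fraction remaining after one interval: e^(−kτ) = e^(−0.02265 × 35.0) = 0.4526
R = 1 / (1 − 0.4526) = 1.827
Css,max = 10.7 × 1.827 ≈ 19.5 µg/L

19.5 µg/L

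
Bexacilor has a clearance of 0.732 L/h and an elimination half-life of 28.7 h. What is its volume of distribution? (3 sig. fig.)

k = ln 2 / t½ = ln 2 / 28.7 = 0.02415 h⁻¹
V = CL / k = 0.732 / 0.02415 ≈ 30.3 L

30.3 L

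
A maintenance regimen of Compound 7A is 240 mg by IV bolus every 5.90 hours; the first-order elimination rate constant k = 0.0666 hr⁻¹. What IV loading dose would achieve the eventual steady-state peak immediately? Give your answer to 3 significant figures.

Accumulation ratio R = 1 / (1 − e^(−kτ)) = 1 / (1 − e^(−0.06660×5.90)) = 1 / (1 − 0.6751) = 3.078
Loading dose = maintenance dose × R = 240 × 3.078 ≈ 739 mg

739 mg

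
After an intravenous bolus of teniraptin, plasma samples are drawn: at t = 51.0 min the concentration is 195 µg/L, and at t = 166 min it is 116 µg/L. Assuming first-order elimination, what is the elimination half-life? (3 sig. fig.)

153 minutes

k = ln(C₁/C₂) / (t₂ − t₁) = ln(195/116) / (166 − 51.0)
  = 0.5194 / 115.0 = 0.004517 min⁻¹
t½ = ln 2 / k = ln 2 / 0.004517 ≈ 153 minutes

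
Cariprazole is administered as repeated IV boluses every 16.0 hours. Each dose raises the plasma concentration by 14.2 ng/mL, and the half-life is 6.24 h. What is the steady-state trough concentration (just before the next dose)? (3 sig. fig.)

k = ln 2 / 6.24 = 0.1111 h⁻¹
Fraction remaining after one interval: e^(−kτ) = e^(−0.1111 × 16.0) = 0.1691
R = 1 / (1 − 0.1691) = 1.204
Css,max = 14.2 × 1.204 = 17.09 ng/mL
Css,min = Css,max × e^(−kτ) = 17.09 × 0.1691 ≈ 2.89 ng/mL

2.89 ng/mL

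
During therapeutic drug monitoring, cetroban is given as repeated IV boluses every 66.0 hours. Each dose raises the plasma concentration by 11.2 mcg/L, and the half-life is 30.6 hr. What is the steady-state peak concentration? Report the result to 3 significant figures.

k = ln 2 / 30.6 = 0.02265 hr⁻¹
Fraction remaining after one interval: e^(−kτ) = e^(−0.02265 × 66.0) = 0.2242
R = 1 / (1 − 0.2242) = 1.289
Css,max = 11.2 × 1.289 ≈ 14.4 mcg/L

14.4 mcg/L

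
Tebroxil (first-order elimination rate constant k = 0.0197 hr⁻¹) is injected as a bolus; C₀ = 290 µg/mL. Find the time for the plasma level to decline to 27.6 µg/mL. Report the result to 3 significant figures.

C(t) = C₀ e^(−kt)  ⇒  t = ln(C₀/C) / k
t = ln(290/27.6) / 0.01970 = 2.352 / 0.01970 ≈ 119 hours

119 hours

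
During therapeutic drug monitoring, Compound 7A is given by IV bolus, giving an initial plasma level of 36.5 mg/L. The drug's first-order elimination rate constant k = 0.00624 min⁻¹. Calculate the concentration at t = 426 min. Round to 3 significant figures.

2.56 mg/L

C(t) = C₀ e^(−kt) = 36.5 × e^(−0.006240 × 426) = 36.5 × e^(−2.658) = 36.5 × 0.07007 ≈ 2.56 mg/L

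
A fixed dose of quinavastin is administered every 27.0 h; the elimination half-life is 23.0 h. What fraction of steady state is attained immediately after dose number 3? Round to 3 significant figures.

0.913

k = ln 2 / 23.0 = 0.03014 h⁻¹
f_n = 1 − e^(−nkτ) = 1 − e^(−3 × 0.03014 × 27.0) = 1 − e^(−2.441) = 1 − 0.08707 ≈ 0.913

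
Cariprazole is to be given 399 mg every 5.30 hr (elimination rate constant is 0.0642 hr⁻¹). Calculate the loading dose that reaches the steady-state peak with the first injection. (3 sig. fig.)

Accumulation ratio R = 1 / (1 − e^(−kτ)) = 1 / (1 − e^(−0.06420×5.30)) = 1 / (1 − 0.7116) = 3.467
Loading dose = maintenance dose × R = 399 × 3.467 ≈ 1380 mg

1380 mg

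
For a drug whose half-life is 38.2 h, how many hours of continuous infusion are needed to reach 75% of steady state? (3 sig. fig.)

76.4 hours

k = ln 2 / 38.2 = 0.01815 h⁻¹
f = 1 − e^(−kt)  ⇒  t = −ln(1 − f) / k
t = −ln(1 − 0.75) / 0.01815 = 1.386 / 0.01815 ≈ 76.4 hours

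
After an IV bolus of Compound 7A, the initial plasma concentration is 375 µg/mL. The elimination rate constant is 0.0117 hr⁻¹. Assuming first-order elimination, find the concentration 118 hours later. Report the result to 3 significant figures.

C(t) = C₀ e^(−kt) = 375 × e^(−0.01170 × 118) = 375 × e^(−1.381) = 375 × 0.2514 ≈ 94.3 µg/mL

94.3 µg/mL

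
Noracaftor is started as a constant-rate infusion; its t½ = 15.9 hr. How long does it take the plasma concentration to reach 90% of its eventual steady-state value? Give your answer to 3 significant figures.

k = ln 2 / 15.9 = 0.04359 hr⁻¹
f = 1 − e^(−kt)  ⇒  t = −ln(1 − f) / k
t = −ln(1 − 0.9) / 0.04359 = 2.303 / 0.04359 ≈ 52.8 hours

52.8 hours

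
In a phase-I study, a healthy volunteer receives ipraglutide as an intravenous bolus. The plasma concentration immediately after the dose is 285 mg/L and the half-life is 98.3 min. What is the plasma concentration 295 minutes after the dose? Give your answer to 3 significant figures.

35.6 mg/L

k = ln 2 / 98.3 = 0.007051 min⁻¹
295 min is 3.001 half-lives, so C = 285 × (1/2)^3.001 = 285 × 0.1249 ≈ 35.6 mg/L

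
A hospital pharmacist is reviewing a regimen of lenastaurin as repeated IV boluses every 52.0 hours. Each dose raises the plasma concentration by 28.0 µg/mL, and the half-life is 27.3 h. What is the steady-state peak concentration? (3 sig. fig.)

38.2 µg/mL

k = ln 2 / 27.3 = 0.02539 h⁻¹
Fraction remaining after one interval: e^(−kτ) = e^(−0.02539 × 52.0) = 0.2671
R = 1 / (1 − 0.2671) = 1.364
Css,max = 28.0 × 1.364 ≈ 38.2 µg/mL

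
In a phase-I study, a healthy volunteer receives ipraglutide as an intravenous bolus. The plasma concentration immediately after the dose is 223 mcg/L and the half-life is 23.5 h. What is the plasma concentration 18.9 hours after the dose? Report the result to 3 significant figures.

k = ln 2 / 23.5 = 0.02950 h⁻¹
C(t) = C₀ e^(−kt) = 223 × e^(−0.02950 × 18.9) = 223 × e^(−0.5575) = 223 × 0.5727 ≈ 128 mcg/L

128 mcg/L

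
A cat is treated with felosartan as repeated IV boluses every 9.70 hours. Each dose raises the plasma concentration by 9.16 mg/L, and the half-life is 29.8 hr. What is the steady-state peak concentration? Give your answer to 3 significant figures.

k = ln 2 / 29.8 = 0.02326 hr⁻¹
Fraction remaining after one interval: e^(−kτ) = e^(−0.02326 × 9.70) = 0.7980
R = 1 / (1 − 0.7980) = 4.951
Css,max = 9.16 × 4.951 ≈ 45.4 mg/L

45.4 mg/L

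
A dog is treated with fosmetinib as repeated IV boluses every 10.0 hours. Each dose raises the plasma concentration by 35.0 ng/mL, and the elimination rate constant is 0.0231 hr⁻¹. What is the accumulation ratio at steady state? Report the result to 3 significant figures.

4.85

Fraction remaining after one interval: e^(−kτ) = e^(−0.02310 × 10.0) = 0.7937
R = 1 / (1 − 0.7937) = 1 / 0.2063 ≈ 4.85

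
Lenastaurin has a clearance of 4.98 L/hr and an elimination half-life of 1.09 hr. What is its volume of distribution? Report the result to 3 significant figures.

7.83 L

k = ln 2 / t½ = ln 2 / 1.09 = 0.6359 hr⁻¹
V = CL / k = 4.98 / 0.6359 ≈ 7.83 L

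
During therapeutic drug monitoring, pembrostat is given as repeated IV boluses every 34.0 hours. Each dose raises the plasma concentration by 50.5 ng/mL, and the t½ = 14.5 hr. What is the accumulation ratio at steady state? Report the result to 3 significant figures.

k = ln 2 / 14.5 = 0.04780 hr⁻¹
Fraction remaining after one interval: e^(−kτ) = e^(−0.04780 × 34.0) = 0.1969
R = 1 / (1 − 0.1969) = 1 / 0.8031 ≈ 1.25

1.25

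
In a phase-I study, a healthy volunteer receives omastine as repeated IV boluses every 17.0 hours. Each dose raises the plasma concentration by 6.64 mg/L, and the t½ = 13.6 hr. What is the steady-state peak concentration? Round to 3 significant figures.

k = ln 2 / 13.6 = 0.05097 hr⁻¹
Fraction remaining after one interval: e^(−kτ) = e^(−0.05097 × 17.0) = 0.4204
R = 1 / (1 − 0.4204) = 1.725
Css,max = 6.64 × 1.725 ≈ 11.5 mg/L

11.5 mg/L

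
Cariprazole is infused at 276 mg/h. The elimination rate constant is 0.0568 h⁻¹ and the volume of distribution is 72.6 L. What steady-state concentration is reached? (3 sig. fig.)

66.9 µg/mL

CL = k · V = 0.0568 × 72.6 = 4.124 L/h
Css = rate / CL = 276 / 4.124 ≈ 66.9 µg/mL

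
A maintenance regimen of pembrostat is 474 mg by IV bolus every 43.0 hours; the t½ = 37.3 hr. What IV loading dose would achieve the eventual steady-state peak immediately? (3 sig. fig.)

k = ln 2 / 37.3 = 0.01858 hr⁻¹
Accumulation ratio R = 1 / (1 − e^(−kτ)) = 1 / (1 − e^(−0.01858×43.0)) = 1 / (1 − 0.4497) = 1.817
Loading dose = maintenance dose × R = 474 × 1.817 ≈ 861 mg

861 mg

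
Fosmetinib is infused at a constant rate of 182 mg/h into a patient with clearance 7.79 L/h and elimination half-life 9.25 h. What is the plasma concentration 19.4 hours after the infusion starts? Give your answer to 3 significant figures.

17.9 mg/L

Css = rate / CL = 182 / 7.79 = 23.36 mg/L
k = ln 2 / 9.25 = 0.07493 h⁻¹
C(t) = Css (1 − e^(−kt)) = 23.36 × (1 − e^(−1.454)) = 23.36 × 0.7663 ≈ 17.9 mg/L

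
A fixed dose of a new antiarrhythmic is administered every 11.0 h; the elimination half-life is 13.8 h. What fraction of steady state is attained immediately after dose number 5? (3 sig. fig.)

0.937

k = ln 2 / 13.8 = 0.05023 h⁻¹
f_n = 1 − e^(−nkτ) = 1 − e^(−5 × 0.05023 × 11.0) = 1 − e^(−2.763) = 1 − 0.06313 ≈ 0.937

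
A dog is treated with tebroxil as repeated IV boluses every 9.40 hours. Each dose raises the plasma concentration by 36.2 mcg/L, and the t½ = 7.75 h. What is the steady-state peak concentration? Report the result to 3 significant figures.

k = ln 2 / 7.75 = 0.08944 h⁻¹
Fraction remaining after one interval: e^(−kτ) = e^(−0.08944 × 9.40) = 0.4314
R = 1 / (1 − 0.4314) = 1.759
Css,max = 36.2 × 1.759 ≈ 63.7 mcg/L

63.7 mcg/L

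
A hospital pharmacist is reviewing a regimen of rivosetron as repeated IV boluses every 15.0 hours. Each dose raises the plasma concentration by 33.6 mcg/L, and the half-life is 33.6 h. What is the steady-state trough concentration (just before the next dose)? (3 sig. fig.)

k = ln 2 / 33.6 = 0.02063 h⁻¹
Fraction remaining after one interval: e^(−kτ) = e^(−0.02063 × 15.0) = 0.7339
R = 1 / (1 − 0.7339) = 3.757
Css,max = 33.6 × 3.757 = 126.2 mcg/L
Css,min = Css,max × e^(−kτ) = 126.2 × 0.7339 ≈ 92.6 mcg/L

92.6 mcg/L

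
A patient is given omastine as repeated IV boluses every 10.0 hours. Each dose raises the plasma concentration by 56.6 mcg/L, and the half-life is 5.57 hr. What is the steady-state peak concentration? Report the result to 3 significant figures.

79.5 mcg/L

k = ln 2 / 5.57 = 0.1244 hr⁻¹
Fraction remaining after one interval: e^(−kτ) = e^(−0.1244 × 10.0) = 0.2881
R = 1 / (1 − 0.2881) = 1.405
Css,max = 56.6 × 1.405 ≈ 79.5 mcg/L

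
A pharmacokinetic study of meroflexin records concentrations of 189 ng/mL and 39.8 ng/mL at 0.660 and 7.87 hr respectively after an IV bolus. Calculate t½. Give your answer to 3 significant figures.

k = ln(C₁/C₂) / (t₂ − t₁) = ln(189/39.8) / (7.87 − 0.660)
  = 1.558 / 7.210 = 0.2161 hr⁻¹
t½ = ln 2 / k = ln 2 / 0.2161 ≈ 3.21 hours

3.21 hours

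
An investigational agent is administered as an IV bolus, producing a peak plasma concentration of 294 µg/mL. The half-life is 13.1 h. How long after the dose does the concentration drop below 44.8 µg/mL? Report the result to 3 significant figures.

35.6 hours

k = ln 2 / 13.1 = 0.05291 h⁻¹
C(t) = C₀ e^(−kt)  ⇒  t = ln(C₀/C) / k
t = ln(294/44.8) / 0.05291 = 1.881 / 0.05291 ≈ 35.6 hours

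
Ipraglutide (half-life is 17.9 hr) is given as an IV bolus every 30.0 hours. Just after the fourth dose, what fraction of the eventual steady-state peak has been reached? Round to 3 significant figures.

k = ln 2 / 17.9 = 0.03872 hr⁻¹
f_n = 1 − e^(−nkτ) = 1 − e^(−4 × 0.03872 × 30.0) = 1 − e^(−4.647) = 1 − 0.009592 ≈ 0.990

0.990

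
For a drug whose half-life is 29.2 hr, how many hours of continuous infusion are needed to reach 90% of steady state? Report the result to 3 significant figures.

97.0 hours

k = ln 2 / 29.2 = 0.02374 hr⁻¹
f = 1 − e^(−kt)  ⇒  t = −ln(1 − f) / k
t = −ln(1 − 0.9) / 0.02374 = 2.303 / 0.02374 ≈ 97.0 hours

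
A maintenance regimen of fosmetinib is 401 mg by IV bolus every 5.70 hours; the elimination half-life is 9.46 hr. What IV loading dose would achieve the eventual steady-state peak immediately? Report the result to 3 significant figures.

1170 mg

k = ln 2 / 9.46 = 0.07327 hr⁻¹
Accumulation ratio R = 1 / (1 − e^(−kτ)) = 1 / (1 − e^(−0.07327×5.70)) = 1 / (1 − 0.6586) = 2.929
Loading dose = maintenance dose × R = 401 × 2.929 ≈ 1170 mg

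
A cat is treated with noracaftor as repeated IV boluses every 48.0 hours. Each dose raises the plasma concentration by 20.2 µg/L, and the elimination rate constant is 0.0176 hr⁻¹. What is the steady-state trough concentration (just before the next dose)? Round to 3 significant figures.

Fraction remaining after one interval: e^(−kτ) = e^(−0.01760 × 48.0) = 0.4296
R = 1 / (1 − 0.4296) = 1.753
Css,max = 20.2 × 1.753 = 35.42 µg/L
Css,min = Css,max × e^(−kτ) = 35.42 × 0.4296 ≈ 15.2 µg/L

15.2 µg/L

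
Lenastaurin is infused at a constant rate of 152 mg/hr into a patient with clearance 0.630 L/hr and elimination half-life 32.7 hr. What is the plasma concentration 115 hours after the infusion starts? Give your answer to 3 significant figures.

Css = rate / CL = 152 / 0.630 = 241.3 mg/L
k = ln 2 / 32.7 = 0.02120 hr⁻¹
C(t) = Css (1 − e^(−kt)) = 241.3 × (1 − e^(−2.438)) = 241.3 × 0.9126 ≈ 220 mg/L

220 mg/L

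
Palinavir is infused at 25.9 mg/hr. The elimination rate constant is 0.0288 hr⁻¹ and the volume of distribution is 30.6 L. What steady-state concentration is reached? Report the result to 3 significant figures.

CL = k · V = 0.0288 × 30.6 = 0.8813 L/hr
Css = rate / CL = 25.9 / 0.8813 ≈ 29.4 µg/mL

29.4 µg/mL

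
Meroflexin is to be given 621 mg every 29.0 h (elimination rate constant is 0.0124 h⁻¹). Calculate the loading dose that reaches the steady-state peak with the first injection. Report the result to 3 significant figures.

Accumulation ratio R = 1 / (1 − e^(−kτ)) = 1 / (1 − e^(−0.01240×29.0)) = 1 / (1 − 0.6980) = 3.311
Loading dose = maintenance dose × R = 621 × 3.311 ≈ 2060 mg

2060 mg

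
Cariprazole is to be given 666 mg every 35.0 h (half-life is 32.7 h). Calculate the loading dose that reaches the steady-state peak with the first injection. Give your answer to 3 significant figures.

k = ln 2 / 32.7 = 0.02120 h⁻¹
Accumulation ratio R = 1 / (1 − e^(−kτ)) = 1 / (1 − e^(−0.02120×35.0)) = 1 / (1 − 0.4762) = 1.909
Loading dose = maintenance dose × R = 666 × 1.909 ≈ 1270 mg

1270 mg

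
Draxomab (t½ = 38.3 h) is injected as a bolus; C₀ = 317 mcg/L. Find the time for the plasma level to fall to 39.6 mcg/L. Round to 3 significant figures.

115 hours

k = ln 2 / 38.3 = 0.01810 h⁻¹
C(t) = C₀ e^(−kt)  ⇒  t = ln(C₀/C) / k
t = ln(317/39.6) / 0.01810 = 2.080 / 0.01810 ≈ 115 hours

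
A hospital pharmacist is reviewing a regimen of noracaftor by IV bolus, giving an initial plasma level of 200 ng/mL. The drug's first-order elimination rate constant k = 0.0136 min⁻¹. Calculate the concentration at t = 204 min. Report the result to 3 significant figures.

12.5 ng/mL

C(t) = C₀ e^(−kt) = 200 × e^(−0.01360 × 204) = 200 × e^(−2.774) = 200 × 0.06239 ≈ 12.5 ng/mL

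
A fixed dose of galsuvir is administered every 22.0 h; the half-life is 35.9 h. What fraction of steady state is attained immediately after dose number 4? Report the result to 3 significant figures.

0.817

k = ln 2 / 35.9 = 0.01931 h⁻¹
f_n = 1 − e^(−nkτ) = 1 − e^(−4 × 0.01931 × 22.0) = 1 − e^(−1.699) = 1 − 0.1829 ≈ 0.817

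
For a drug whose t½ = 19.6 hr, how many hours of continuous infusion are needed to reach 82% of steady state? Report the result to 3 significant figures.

k = ln 2 / 19.6 = 0.03536 hr⁻¹
f = 1 − e^(−kt)  ⇒  t = −ln(1 − f) / k
t = −ln(1 − 0.82) / 0.03536 = 1.715 / 0.03536 ≈ 48.5 hours

48.5 hours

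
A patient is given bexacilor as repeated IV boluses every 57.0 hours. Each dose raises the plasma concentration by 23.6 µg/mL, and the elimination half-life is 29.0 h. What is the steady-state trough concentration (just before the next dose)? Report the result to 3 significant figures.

k = ln 2 / 29.0 = 0.02390 h⁻¹
Fraction remaining after one interval: e^(−kτ) = e^(−0.02390 × 57.0) = 0.2560
R = 1 / (1 − 0.2560) = 1.344
Css,max = 23.6 × 1.344 = 31.72 µg/mL
Css,min = Css,max × e^(−kτ) = 31.72 × 0.2560 ≈ 8.12 µg/mL

8.12 µg/mL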